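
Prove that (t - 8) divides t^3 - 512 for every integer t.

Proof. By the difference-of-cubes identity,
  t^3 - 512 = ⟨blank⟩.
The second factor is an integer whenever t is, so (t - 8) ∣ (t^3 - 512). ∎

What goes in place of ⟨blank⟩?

(t - 8)(t^2 + 8t + 64)

a^3 - b^3 = (a - b)(a^2 + ab + b^2). With a = t, b = 8:
t^3 - 512 = (t - 8)(t^2 + 8t + 64).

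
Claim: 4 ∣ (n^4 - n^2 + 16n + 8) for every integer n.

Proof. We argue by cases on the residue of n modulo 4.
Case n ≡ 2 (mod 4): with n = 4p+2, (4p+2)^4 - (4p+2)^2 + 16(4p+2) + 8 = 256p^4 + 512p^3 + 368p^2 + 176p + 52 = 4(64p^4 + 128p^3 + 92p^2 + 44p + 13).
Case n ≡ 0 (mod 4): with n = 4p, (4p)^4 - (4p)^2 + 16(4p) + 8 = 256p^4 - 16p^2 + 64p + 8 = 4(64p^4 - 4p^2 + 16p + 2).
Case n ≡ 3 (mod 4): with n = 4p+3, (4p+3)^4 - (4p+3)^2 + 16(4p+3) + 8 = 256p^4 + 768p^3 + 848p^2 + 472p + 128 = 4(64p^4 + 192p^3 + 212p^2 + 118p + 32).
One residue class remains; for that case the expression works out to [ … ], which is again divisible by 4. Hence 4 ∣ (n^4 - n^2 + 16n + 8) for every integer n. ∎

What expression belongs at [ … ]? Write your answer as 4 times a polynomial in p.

4(64p^4 + 64p^3 + 20p^2 + 18p + 6)

Only n ≡ 1 (mod 4) is unaccounted for. Put n = 4p+1:
(4p+1)^4 - (4p+1)^2 + 16(4p+1) + 8 expands to 256p^4 + 256p^3 + 80p^2 + 72p + 24,
and factoring out 4 leaves 4(64p^4 + 64p^3 + 20p^2 + 18p + 6).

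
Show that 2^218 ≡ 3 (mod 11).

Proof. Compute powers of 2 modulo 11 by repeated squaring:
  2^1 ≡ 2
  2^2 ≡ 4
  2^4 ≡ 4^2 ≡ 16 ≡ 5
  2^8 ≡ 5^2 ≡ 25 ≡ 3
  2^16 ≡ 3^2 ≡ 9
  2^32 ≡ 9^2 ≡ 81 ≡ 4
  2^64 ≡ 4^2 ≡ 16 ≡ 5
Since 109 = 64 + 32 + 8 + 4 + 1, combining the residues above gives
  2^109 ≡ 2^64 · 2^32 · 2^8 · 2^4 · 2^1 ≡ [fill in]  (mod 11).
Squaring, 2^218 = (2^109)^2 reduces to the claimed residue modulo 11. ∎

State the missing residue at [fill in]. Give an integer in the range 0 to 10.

Multiply the listed residues: 5 · 4 · 3 · 5 · 2 = 20 → 60 → 300 → 600.
Reducing modulo 11: 600 = 54·11 + 6, so 2^109 ≡ 6.

6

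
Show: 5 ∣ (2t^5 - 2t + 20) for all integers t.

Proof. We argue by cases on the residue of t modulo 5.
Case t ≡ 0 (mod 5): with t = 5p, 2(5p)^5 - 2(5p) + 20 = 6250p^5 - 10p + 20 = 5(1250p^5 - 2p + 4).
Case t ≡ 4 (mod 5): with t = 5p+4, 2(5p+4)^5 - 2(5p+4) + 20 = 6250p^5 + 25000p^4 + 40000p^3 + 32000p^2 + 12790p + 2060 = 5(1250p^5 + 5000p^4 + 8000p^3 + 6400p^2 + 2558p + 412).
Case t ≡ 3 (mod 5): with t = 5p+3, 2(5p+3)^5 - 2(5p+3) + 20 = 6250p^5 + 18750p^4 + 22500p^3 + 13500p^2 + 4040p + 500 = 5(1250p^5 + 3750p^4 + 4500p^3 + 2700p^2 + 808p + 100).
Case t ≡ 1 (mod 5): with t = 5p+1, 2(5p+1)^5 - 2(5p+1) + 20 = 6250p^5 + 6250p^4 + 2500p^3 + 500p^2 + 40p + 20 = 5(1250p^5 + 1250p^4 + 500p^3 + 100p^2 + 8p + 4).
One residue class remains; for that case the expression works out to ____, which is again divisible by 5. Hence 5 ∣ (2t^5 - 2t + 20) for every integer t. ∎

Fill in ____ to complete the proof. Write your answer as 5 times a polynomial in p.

The residues treated are {0, 4, 3, 1}, so the missing case is t ≡ 2 (mod 5); write t = 5p+2.
Then 2(5p+2)^5 - 2(5p+2) + 20 = 6250p^5 + 12500p^4 + 10000p^3 + 4000p^2 + 790p + 80 = 5(1250p^5 + 2500p^4 + 2000p^3 + 800p^2 + 158p + 16).

5(1250p^5 + 2500p^4 + 2000p^3 + 800p^2 + 158p + 16)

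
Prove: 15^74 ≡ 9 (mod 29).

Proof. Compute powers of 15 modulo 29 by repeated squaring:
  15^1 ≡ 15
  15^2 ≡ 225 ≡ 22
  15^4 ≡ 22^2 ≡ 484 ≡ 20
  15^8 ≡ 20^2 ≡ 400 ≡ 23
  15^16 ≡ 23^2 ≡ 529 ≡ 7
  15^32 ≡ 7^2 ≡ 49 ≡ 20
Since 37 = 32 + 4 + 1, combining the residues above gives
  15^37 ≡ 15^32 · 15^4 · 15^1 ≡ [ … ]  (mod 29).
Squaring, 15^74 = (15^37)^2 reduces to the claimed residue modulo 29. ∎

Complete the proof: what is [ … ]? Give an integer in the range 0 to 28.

Multiply the listed residues: 20 · 20 · 15 = 400 → 6000.
Reducing modulo 29: 6000 = 206·29 + 26, so 15^37 ≡ 26.

26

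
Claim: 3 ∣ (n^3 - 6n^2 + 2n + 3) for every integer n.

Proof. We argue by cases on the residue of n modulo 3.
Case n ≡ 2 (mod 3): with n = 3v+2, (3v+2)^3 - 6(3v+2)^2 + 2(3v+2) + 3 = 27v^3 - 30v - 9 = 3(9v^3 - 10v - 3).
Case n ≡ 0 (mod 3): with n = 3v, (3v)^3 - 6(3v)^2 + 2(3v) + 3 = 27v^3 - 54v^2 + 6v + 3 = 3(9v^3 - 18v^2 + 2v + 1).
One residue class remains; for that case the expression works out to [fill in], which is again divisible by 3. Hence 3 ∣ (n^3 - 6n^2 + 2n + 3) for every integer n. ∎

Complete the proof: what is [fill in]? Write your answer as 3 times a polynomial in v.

Only n ≡ 1 (mod 3) is unaccounted for. Put n = 3v+1:
(3v+1)^3 - 6(3v+1)^2 + 2(3v+1) + 3 expands to 27v^3 - 27v^2 - 21v,
and factoring out 3 leaves 3(9v^3 - 9v^2 - 7v).

3(9v^3 - 9v^2 - 7v)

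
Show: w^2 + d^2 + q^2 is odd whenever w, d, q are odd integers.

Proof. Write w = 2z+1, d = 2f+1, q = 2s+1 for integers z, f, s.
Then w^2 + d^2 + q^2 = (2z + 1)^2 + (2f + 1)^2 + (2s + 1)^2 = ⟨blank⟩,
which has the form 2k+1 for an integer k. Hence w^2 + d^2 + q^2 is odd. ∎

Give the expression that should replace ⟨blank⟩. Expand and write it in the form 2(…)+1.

Expanding: (2z + 1)^2 + (2f + 1)^2 + (2s + 1)^2 = 4f^2 + 4f + 4s^2 + 4s + 4z^2 + 4z + 3.
Every term except the constant is even, so this is 2(2f^2 + 2f + 2s^2 + 2s + 2z^2 + 2z + 1) + 1,
and 2f^2 + 2f + 2s^2 + 2s + 2z^2 + 2z + 1 ∈ ℤ gives the required form.

2(2f^2 + 2f + 2s^2 + 2s + 2z^2 + 2z + 1) + 1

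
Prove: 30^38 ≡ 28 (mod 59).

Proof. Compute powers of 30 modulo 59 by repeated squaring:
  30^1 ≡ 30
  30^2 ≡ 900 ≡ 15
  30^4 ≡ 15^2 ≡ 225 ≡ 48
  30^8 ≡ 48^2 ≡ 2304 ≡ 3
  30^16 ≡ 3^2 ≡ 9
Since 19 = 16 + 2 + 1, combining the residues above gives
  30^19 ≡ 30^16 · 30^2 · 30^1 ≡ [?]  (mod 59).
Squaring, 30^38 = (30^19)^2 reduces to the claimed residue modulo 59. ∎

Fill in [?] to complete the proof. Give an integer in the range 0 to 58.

Multiply the listed residues: 9 · 15 · 30 = 135 → 4050.
Reducing modulo 59: 4050 = 68·59 + 38, so 30^19 ≡ 38.

38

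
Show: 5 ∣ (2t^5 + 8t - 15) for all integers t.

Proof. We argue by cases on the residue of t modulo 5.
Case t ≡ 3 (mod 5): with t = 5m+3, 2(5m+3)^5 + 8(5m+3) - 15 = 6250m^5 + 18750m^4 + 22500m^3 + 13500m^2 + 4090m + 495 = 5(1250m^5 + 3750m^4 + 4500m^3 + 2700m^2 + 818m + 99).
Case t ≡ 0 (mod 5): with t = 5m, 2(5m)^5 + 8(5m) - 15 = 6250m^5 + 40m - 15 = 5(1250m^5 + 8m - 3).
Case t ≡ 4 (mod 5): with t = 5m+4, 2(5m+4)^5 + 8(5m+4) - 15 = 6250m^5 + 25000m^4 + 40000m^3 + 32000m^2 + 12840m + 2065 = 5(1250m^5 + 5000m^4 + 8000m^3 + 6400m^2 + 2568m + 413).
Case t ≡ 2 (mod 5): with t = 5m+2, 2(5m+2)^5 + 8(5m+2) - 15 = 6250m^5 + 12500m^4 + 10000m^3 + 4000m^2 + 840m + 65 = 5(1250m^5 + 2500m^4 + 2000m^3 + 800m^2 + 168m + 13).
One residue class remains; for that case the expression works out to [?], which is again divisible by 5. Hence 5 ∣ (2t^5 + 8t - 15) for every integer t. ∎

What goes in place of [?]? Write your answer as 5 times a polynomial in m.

5(1250m^5 + 1250m^4 + 500m^3 + 100m^2 + 18m - 1)

The residues treated are {3, 0, 4, 2}, so the missing case is t ≡ 1 (mod 5); write t = 5m+1.
Then 2(5m+1)^5 + 8(5m+1) - 15 = 6250m^5 + 6250m^4 + 2500m^3 + 500m^2 + 90m - 5 = 5(1250m^5 + 1250m^4 + 500m^3 + 100m^2 + 18m - 1).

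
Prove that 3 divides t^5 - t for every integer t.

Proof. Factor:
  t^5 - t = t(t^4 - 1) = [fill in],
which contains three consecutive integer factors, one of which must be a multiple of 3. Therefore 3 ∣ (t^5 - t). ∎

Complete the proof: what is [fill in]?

(t - 1)t(t + 1)(t^2 + 1)

t^4 - 1 = (t^2 - 1)(t^2 + 1), and t^2 - 1 = (t-1)(t+1).
So t(t^4 - 1) = (t - 1)t(t + 1)(t^2 + 1).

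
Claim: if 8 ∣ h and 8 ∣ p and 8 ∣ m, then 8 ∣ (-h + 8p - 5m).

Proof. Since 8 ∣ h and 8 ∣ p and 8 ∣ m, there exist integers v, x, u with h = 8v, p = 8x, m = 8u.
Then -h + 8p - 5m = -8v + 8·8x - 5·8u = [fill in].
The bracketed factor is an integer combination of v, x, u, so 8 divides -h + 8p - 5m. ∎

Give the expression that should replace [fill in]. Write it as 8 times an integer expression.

Pull the common 8 out of every term: -8v + 8·8x - 5·8u = 8(-5u - v + 8x).
-5u - v + 8x is an integer, which exhibits the divisibility.

8(-5u - v + 8x)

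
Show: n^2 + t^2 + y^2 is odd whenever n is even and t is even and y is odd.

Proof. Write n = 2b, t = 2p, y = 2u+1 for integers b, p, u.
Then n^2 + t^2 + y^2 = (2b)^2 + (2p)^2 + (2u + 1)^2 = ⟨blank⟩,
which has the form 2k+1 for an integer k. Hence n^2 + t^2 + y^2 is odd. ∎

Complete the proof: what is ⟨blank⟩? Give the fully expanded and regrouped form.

Expanding: (2b)^2 + (2p)^2 + (2u + 1)^2 = 4b^2 + 4p^2 + 4u^2 + 4u + 1.
Every term except the constant is even, so this is 2(2b^2 + 2p^2 + 2u^2 + 2u) + 1,
and 2b^2 + 2p^2 + 2u^2 + 2u ∈ ℤ gives the required form.

2(2b^2 + 2p^2 + 2u^2 + 2u) + 1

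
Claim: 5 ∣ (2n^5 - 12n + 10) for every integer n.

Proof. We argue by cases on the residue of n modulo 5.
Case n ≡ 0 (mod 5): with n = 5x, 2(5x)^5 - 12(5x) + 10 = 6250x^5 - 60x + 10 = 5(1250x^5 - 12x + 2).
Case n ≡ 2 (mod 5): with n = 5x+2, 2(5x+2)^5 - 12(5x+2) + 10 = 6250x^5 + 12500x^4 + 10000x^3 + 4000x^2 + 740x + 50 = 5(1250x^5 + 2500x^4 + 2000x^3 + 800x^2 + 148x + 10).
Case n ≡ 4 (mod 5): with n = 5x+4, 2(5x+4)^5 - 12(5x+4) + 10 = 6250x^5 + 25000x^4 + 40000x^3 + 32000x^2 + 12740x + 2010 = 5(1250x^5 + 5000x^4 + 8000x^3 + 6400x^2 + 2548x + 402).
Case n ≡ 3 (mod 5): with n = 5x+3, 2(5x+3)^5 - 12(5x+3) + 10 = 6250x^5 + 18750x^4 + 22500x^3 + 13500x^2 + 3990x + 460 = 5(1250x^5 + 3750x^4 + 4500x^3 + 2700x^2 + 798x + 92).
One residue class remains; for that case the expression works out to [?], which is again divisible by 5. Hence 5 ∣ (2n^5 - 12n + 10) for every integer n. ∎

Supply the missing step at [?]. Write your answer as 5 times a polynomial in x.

5(1250x^5 + 1250x^4 + 500x^3 + 100x^2 - 2x)

Only n ≡ 1 (mod 5) is unaccounted for. Put n = 5x+1:
2(5x+1)^5 - 12(5x+1) + 10 expands to 6250x^5 + 6250x^4 + 2500x^3 + 500x^2 - 10x,
and factoring out 5 leaves 5(1250x^5 + 1250x^4 + 500x^3 + 100x^2 - 2x).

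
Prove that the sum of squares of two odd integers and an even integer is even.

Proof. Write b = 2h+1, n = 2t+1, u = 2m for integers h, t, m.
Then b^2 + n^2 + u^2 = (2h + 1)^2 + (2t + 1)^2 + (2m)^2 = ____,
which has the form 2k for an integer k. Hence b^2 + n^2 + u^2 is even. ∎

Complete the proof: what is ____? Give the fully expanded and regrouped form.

2(2h^2 + 2h + 2m^2 + 2t^2 + 2t + 1)

Expanding: (2h + 1)^2 + (2t + 1)^2 + (2m)^2 = 4h^2 + 4h + 4m^2 + 4t^2 + 4t + 2.
Every term is even; pulling out the factor of 2 gives 2(2h^2 + 2h + 2m^2 + 2t^2 + 2t + 1).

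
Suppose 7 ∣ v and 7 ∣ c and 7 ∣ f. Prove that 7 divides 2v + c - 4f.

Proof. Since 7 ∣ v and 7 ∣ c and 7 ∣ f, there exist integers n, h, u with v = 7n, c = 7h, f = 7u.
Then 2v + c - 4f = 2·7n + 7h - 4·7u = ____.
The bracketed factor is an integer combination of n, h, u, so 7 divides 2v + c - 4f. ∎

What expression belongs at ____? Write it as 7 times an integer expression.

7(h + 2n - 4u)

Pull the common 7 out of every term: 2·7n + 7h - 4·7u = 7(h + 2n - 4u).
h + 2n - 4u is an integer, which exhibits the divisibility.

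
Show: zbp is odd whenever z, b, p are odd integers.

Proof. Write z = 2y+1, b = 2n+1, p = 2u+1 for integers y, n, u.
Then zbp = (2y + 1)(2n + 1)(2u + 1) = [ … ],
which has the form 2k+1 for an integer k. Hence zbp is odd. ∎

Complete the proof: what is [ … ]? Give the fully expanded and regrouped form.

2(4nuy + 2nu + 2ny + n + 2uy + u + y) + 1

(2y + 1)(2n + 1)(2u + 1) = 8nuy + 4nu + 4ny + 2n + 4uy + 2u + 2y + 1
= 2(4nuy + 2nu + 2ny + n + 2uy + u + y) + 1.
Since 4nuy + 2nu + 2ny + n + 2uy + u + y is an integer, the product is of the form 2k+1 for an integer k.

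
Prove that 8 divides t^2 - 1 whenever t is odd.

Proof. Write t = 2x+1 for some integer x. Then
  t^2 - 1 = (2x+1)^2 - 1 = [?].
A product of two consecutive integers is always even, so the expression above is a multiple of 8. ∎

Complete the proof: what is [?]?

(2x+1)^2 - 1 = 4x^2 + 4x + 1 - 1 = 4x^2 + 4x = 4x(x+1).
Since x and x+1 are consecutive, x(x+1) is even, and 4·(even) is a multiple of 8.

4x(x + 1)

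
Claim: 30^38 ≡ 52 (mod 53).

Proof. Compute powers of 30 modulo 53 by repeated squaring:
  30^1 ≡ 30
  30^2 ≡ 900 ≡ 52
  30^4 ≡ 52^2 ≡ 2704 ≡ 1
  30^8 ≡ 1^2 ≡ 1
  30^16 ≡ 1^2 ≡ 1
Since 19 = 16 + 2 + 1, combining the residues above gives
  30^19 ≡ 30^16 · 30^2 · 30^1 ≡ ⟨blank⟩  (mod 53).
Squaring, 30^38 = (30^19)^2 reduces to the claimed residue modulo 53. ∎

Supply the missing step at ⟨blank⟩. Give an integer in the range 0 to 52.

23

Multiply the listed residues: 1 · 52 · 30 = 52 → 1560.
Reducing modulo 53: 1560 = 29·53 + 23, so 30^19 ≡ 23.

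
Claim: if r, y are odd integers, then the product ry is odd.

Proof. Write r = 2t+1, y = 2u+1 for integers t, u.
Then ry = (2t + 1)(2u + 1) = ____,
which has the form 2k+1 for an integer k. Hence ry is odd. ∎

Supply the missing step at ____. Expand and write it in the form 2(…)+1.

(2t + 1)(2u + 1) = 4tu + 2t + 2u + 1
= 2(2tu + t + u) + 1.
Since 2tu + t + u is an integer, the product is of the form 2k+1 for an integer k.

2(2tu + t + u) + 1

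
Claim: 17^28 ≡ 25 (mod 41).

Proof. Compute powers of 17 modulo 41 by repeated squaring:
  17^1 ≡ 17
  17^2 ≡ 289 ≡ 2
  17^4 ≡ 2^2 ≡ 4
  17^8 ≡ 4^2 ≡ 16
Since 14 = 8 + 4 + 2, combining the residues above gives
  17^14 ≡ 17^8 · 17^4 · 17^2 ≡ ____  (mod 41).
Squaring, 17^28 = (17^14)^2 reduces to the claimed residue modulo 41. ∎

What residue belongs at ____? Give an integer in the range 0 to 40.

17^8 · 17^4 · 17^2 ≡ 16 · 4 · 2 = 128.
128 mod 41 = 5, so 17^14 ≡ 5 (mod 41).

5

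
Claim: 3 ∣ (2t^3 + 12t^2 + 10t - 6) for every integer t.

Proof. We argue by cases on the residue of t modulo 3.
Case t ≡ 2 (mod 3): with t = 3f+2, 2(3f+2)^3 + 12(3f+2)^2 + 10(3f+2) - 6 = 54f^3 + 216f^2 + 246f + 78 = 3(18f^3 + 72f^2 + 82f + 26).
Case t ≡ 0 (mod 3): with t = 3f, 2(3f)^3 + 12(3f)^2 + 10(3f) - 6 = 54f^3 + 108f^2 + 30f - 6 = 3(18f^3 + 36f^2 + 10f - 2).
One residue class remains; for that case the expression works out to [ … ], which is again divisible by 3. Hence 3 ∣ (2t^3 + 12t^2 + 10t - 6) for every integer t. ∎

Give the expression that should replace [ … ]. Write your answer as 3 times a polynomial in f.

Only t ≡ 1 (mod 3) is unaccounted for. Put t = 3f+1:
2(3f+1)^3 + 12(3f+1)^2 + 10(3f+1) - 6 expands to 54f^3 + 162f^2 + 120f + 18,
and factoring out 3 leaves 3(18f^3 + 54f^2 + 40f + 6).

3(18f^3 + 54f^2 + 40f + 6)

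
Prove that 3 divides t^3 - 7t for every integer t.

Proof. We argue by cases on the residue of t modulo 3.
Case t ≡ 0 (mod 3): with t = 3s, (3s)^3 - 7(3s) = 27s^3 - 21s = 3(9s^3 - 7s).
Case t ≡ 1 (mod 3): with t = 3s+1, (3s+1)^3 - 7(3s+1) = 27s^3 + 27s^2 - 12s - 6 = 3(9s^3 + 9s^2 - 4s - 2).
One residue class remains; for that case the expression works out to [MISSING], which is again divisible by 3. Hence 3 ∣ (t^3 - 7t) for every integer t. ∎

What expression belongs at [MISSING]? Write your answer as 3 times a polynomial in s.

Only t ≡ 2 (mod 3) is unaccounted for. Put t = 3s+2:
(3s+2)^3 - 7(3s+2) expands to 27s^3 + 54s^2 + 15s - 6,
and factoring out 3 leaves 3(9s^3 + 18s^2 + 5s - 2).

3(9s^3 + 18s^2 + 5s - 2)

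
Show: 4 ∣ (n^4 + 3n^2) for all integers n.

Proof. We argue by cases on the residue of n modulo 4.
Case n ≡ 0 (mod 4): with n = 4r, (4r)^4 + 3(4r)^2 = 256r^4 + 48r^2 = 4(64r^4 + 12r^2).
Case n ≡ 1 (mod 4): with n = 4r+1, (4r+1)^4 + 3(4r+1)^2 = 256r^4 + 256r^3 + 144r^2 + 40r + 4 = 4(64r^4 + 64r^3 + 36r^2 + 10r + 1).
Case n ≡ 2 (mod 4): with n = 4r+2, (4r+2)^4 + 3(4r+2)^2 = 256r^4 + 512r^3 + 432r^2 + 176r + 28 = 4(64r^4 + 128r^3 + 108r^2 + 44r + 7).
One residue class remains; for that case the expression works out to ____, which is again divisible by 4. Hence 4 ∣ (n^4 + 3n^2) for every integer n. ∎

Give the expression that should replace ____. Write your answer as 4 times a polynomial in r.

4(64r^4 + 192r^3 + 228r^2 + 126r + 27)

The residues treated are {0, 1, 2}, so the missing case is n ≡ 3 (mod 4); write n = 4r+3.
Then (4r+3)^4 + 3(4r+3)^2 = 256r^4 + 768r^3 + 912r^2 + 504r + 108 = 4(64r^4 + 192r^3 + 228r^2 + 126r + 27).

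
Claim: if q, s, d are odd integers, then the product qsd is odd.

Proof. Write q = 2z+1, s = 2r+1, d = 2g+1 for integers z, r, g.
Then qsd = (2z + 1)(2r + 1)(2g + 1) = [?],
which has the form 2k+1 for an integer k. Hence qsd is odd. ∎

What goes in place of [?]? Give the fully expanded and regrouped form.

Expanding: (2z + 1)(2r + 1)(2g + 1) = 8grz + 4gr + 4gz + 2g + 4rz + 2r + 2z + 1.
Every term except the constant is even, so this is 2(4grz + 2gr + 2gz + g + 2rz + r + z) + 1,
and 4grz + 2gr + 2gz + g + 2rz + r + z ∈ ℤ gives the required form.

2(4grz + 2gr + 2gz + g + 2rz + r + z) + 1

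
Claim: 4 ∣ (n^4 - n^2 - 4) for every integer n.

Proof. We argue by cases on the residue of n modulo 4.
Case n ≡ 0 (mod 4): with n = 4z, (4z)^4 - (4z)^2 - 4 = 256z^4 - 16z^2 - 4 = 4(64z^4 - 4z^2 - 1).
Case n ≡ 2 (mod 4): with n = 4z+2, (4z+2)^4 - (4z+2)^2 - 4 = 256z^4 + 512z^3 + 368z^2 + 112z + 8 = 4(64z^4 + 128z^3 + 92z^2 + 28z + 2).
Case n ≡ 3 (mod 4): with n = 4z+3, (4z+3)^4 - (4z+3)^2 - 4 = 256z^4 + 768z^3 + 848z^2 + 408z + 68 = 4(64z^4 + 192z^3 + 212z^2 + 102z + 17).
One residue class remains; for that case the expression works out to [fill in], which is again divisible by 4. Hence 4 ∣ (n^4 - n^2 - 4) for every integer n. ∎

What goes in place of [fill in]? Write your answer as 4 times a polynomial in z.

4(64z^4 + 64z^3 + 20z^2 + 2z - 1)

The residues treated are {0, 2, 3}, so the missing case is n ≡ 1 (mod 4); write n = 4z+1.
Then (4z+1)^4 - (4z+1)^2 - 4 = 256z^4 + 256z^3 + 80z^2 + 8z - 4 = 4(64z^4 + 64z^3 + 20z^2 + 2z - 1).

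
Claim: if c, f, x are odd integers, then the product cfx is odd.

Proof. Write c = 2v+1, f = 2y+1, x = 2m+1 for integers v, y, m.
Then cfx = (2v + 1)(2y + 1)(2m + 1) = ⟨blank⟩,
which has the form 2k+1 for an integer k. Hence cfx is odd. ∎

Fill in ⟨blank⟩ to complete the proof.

(2v + 1)(2y + 1)(2m + 1) = 8mvy + 4mv + 4my + 2m + 4vy + 2v + 2y + 1
= 2(4mvy + 2mv + 2my + m + 2vy + v + y) + 1.
Since 4mvy + 2mv + 2my + m + 2vy + v + y is an integer, the product is of the form 2k+1 for an integer k.

2(4mvy + 2mv + 2my + m + 2vy + v + y) + 1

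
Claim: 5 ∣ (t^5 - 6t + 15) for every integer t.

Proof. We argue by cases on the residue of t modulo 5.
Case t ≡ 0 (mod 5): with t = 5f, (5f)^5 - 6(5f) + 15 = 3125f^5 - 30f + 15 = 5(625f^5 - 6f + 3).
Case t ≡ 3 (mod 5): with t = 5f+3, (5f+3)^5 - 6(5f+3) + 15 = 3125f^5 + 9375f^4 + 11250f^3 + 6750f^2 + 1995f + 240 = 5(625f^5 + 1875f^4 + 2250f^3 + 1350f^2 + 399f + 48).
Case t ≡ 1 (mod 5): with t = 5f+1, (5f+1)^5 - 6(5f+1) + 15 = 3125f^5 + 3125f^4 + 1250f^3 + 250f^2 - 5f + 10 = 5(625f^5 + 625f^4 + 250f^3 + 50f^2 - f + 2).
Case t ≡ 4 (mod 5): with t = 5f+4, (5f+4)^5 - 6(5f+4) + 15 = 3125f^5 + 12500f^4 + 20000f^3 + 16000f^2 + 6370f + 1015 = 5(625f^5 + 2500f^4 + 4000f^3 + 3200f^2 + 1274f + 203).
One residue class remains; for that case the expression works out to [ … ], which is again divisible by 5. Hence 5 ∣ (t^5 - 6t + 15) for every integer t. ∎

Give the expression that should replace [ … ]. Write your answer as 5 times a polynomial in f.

5(625f^5 + 1250f^4 + 1000f^3 + 400f^2 + 74f + 7)

The residues treated are {0, 3, 1, 4}, so the missing case is t ≡ 2 (mod 5); write t = 5f+2.
Then (5f+2)^5 - 6(5f+2) + 15 = 3125f^5 + 6250f^4 + 5000f^3 + 2000f^2 + 370f + 35 = 5(625f^5 + 1250f^4 + 1000f^3 + 400f^2 + 74f + 7).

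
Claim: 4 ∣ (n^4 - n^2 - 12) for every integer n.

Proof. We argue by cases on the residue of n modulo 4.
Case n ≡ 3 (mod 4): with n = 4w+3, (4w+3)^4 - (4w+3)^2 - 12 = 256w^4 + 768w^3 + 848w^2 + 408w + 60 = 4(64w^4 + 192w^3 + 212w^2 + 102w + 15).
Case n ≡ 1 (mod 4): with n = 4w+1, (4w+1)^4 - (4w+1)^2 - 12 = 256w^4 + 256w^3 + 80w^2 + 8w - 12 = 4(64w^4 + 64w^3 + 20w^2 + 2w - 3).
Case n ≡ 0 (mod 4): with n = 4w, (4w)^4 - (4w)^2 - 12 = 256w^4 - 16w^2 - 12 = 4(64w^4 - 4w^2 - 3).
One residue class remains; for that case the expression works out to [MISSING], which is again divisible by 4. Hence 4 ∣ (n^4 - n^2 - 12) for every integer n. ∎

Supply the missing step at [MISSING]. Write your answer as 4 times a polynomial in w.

The residues treated are {3, 1, 0}, so the missing case is n ≡ 2 (mod 4); write n = 4w+2.
Then (4w+2)^4 - (4w+2)^2 - 12 = 256w^4 + 512w^3 + 368w^2 + 112w = 4(64w^4 + 128w^3 + 92w^2 + 28w).

4(64w^4 + 128w^3 + 92w^2 + 28w)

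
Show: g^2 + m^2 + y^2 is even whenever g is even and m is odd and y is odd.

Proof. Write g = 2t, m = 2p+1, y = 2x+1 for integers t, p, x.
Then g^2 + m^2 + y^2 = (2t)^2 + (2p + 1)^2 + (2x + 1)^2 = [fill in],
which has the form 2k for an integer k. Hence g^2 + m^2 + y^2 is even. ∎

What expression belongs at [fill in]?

2(2p^2 + 2p + 2t^2 + 2x^2 + 2x + 1)

Expanding: (2t)^2 + (2p + 1)^2 + (2x + 1)^2 = 4p^2 + 4p + 4t^2 + 4x^2 + 4x + 2.
Every term is even; pulling out the factor of 2 gives 2(2p^2 + 2p + 2t^2 + 2x^2 + 2x + 1).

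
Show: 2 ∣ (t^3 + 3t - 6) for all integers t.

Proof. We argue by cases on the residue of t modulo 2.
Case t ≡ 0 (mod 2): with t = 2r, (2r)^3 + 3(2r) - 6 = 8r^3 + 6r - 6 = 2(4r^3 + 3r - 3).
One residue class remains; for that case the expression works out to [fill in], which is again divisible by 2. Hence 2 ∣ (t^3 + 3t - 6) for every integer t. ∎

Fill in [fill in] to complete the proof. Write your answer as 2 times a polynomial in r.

The residues treated are {0}, so the missing case is t ≡ 1 (mod 2); write t = 2r+1.
Then (2r+1)^3 + 3(2r+1) - 6 = 8r^3 + 12r^2 + 12r - 2 = 2(4r^3 + 6r^2 + 6r - 1).

2(4r^3 + 6r^2 + 6r - 1)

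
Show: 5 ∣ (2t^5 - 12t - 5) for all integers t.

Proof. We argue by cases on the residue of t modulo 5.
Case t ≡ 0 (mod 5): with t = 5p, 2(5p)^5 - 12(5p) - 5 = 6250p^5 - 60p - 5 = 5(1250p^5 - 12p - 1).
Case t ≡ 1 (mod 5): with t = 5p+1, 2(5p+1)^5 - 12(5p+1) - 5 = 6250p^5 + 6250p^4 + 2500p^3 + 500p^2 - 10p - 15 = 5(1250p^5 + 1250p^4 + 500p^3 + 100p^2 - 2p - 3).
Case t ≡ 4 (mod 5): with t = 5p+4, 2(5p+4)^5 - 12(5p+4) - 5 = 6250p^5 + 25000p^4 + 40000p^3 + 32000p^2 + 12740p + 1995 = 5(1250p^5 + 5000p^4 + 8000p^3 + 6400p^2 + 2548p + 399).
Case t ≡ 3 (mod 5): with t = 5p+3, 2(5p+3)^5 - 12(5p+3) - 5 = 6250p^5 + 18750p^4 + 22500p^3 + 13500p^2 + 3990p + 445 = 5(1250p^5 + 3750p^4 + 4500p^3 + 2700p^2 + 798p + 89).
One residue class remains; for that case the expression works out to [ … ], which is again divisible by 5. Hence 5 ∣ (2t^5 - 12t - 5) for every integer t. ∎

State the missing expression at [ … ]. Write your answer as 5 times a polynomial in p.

The residues treated are {0, 1, 4, 3}, so the missing case is t ≡ 2 (mod 5); write t = 5p+2.
Then 2(5p+2)^5 - 12(5p+2) - 5 = 6250p^5 + 12500p^4 + 10000p^3 + 4000p^2 + 740p + 35 = 5(1250p^5 + 2500p^4 + 2000p^3 + 800p^2 + 148p + 7).

5(1250p^5 + 2500p^4 + 2000p^3 + 800p^2 + 148p + 7)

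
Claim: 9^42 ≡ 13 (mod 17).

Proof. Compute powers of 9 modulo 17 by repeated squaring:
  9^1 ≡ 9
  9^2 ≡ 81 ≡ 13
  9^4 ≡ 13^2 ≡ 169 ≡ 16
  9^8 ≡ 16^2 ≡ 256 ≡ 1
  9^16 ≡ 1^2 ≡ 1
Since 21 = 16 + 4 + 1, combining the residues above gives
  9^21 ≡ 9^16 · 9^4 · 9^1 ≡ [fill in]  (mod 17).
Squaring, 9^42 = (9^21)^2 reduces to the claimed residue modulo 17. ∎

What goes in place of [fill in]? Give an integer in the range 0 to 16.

9^16 · 9^4 · 9^1 ≡ 1 · 16 · 9 = 144.
144 mod 17 = 8, so 9^21 ≡ 8 (mod 17).

8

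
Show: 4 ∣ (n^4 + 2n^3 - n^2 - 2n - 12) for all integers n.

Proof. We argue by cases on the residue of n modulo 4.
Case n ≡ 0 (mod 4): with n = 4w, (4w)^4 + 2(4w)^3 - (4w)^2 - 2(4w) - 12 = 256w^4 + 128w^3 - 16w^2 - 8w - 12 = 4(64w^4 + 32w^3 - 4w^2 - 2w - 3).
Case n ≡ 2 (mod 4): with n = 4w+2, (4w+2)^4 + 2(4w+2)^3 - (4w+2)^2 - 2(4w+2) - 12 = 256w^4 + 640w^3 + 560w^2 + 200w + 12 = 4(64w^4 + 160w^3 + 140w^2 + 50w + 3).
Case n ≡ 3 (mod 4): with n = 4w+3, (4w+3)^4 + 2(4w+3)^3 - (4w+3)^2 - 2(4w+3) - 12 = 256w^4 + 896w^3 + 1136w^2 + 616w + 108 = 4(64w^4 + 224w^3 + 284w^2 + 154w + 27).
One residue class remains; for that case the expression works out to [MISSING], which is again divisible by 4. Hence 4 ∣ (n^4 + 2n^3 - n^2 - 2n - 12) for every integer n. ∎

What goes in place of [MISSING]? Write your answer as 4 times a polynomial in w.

4(64w^4 + 96w^3 + 44w^2 + 6w - 3)

The residues treated are {0, 2, 3}, so the missing case is n ≡ 1 (mod 4); write n = 4w+1.
Then (4w+1)^4 + 2(4w+1)^3 - (4w+1)^2 - 2(4w+1) - 12 = 256w^4 + 384w^3 + 176w^2 + 24w - 12 = 4(64w^4 + 96w^3 + 44w^2 + 6w - 3).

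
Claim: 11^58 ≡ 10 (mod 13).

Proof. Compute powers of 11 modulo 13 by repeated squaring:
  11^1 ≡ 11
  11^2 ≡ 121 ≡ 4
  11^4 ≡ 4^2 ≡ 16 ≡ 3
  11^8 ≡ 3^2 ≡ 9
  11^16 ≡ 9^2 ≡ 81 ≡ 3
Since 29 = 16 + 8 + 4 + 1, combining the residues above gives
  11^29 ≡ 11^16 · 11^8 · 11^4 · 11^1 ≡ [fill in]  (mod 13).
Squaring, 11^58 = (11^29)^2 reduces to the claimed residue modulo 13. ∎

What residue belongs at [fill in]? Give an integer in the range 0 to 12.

Multiply the listed residues: 3 · 9 · 3 · 11 = 27 → 81 → 891.
Reducing modulo 13: 891 = 68·13 + 7, so 11^29 ≡ 7.

7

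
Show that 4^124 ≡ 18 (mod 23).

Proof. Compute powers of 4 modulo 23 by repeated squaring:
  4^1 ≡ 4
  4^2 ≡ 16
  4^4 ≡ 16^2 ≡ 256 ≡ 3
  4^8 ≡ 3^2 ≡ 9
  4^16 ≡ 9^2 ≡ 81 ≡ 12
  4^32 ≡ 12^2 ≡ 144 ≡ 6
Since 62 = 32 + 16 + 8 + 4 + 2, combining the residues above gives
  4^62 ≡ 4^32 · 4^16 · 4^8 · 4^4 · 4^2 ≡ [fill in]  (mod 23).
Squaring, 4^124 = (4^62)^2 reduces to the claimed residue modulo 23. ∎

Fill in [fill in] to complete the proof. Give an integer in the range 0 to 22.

4^32 · 4^16 · 4^8 · 4^4 · 4^2 ≡ 6 · 12 · 9 · 3 · 16 = 31104.
31104 mod 23 = 8, so 4^62 ≡ 8 (mod 23).

8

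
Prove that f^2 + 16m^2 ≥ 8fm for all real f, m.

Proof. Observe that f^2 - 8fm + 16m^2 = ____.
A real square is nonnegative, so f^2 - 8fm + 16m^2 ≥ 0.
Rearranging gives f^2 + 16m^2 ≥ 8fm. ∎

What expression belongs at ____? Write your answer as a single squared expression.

The leading and trailing coefficients are 1^2 and 4^2, and 8 = 2·1·4, so the trinomial is (f - 4m)^2.
Hence f^2 - 8fm + 16m^2 ≥ 0.

(f - 4m)^2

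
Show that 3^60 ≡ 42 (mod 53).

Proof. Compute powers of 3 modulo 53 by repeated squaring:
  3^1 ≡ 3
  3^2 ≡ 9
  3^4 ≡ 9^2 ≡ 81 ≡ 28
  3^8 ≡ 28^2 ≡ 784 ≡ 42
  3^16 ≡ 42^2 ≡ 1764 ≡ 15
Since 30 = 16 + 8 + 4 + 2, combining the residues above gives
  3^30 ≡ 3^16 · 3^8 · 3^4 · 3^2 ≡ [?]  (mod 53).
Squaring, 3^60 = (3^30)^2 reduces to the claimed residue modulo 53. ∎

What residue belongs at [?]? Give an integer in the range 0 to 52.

25

3^16 · 3^8 · 3^4 · 3^2 ≡ 15 · 42 · 28 · 9 = 158760.
158760 mod 53 = 25, so 3^30 ≡ 25 (mod 53).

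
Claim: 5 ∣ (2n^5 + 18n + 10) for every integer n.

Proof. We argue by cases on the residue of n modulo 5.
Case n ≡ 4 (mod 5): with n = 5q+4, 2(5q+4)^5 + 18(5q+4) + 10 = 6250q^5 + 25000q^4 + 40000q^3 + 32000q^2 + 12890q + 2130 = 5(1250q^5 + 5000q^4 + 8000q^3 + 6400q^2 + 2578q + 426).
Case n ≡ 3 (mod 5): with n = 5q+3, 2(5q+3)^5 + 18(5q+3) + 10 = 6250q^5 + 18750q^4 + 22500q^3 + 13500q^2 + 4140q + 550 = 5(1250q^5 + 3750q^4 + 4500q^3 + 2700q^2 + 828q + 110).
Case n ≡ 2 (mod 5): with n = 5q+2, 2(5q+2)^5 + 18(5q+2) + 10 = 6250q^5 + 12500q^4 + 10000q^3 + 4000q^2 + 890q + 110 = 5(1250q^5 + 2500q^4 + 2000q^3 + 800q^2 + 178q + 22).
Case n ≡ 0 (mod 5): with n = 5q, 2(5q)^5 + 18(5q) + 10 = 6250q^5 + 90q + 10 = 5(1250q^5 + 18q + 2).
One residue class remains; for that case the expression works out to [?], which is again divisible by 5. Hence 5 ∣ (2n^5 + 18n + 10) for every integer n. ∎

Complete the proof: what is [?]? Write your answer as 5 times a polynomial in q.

5(1250q^5 + 1250q^4 + 500q^3 + 100q^2 + 28q + 6)

The residues treated are {4, 3, 2, 0}, so the missing case is n ≡ 1 (mod 5); write n = 5q+1.
Then 2(5q+1)^5 + 18(5q+1) + 10 = 6250q^5 + 6250q^4 + 2500q^3 + 500q^2 + 140q + 30 = 5(1250q^5 + 1250q^4 + 500q^3 + 100q^2 + 28q + 6).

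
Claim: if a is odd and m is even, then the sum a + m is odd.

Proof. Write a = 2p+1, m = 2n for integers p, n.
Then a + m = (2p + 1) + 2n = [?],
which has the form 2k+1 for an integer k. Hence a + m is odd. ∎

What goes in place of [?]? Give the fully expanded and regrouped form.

(2p + 1) + 2n = 2n + 2p + 1
= 2(n + p) + 1.
Since n + p is an integer, the sum is of the form 2k+1 for an integer k.

2(n + p) + 1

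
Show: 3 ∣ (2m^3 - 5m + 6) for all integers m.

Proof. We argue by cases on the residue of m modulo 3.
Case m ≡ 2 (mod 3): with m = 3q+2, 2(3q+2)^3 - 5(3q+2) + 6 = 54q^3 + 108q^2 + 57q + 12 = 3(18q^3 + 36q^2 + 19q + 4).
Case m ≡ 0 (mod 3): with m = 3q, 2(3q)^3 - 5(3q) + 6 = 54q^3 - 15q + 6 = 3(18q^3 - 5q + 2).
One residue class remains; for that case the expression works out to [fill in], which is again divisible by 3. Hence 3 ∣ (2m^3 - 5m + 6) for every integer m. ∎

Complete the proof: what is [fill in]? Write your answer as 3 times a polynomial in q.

3(18q^3 + 18q^2 + q + 1)

The residues treated are {2, 0}, so the missing case is m ≡ 1 (mod 3); write m = 3q+1.
Then 2(3q+1)^3 - 5(3q+1) + 6 = 54q^3 + 54q^2 + 3q + 3 = 3(18q^3 + 18q^2 + q + 1).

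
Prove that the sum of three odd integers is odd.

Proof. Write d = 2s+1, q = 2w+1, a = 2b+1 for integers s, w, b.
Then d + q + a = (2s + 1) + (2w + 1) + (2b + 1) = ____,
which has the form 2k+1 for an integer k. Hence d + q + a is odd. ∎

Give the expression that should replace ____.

Expanding: (2s + 1) + (2w + 1) + (2b + 1) = 2b + 2s + 2w + 3.
Every term except the constant is even, so this is 2(b + s + w + 1) + 1,
and b + s + w + 1 ∈ ℤ gives the required form.

2(b + s + w + 1) + 1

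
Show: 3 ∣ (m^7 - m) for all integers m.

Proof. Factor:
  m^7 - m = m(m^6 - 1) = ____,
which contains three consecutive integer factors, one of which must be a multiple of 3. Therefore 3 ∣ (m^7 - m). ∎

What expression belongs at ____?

(m - 1)m(m + 1)(m^4 + m^2 + 1)

m^6 - 1 = (m^2 - 1)(m^4 + m^2 + 1), and m^2 - 1 = (m-1)(m+1).
So m(m^6 - 1) = (m - 1)m(m + 1)(m^4 + m^2 + 1).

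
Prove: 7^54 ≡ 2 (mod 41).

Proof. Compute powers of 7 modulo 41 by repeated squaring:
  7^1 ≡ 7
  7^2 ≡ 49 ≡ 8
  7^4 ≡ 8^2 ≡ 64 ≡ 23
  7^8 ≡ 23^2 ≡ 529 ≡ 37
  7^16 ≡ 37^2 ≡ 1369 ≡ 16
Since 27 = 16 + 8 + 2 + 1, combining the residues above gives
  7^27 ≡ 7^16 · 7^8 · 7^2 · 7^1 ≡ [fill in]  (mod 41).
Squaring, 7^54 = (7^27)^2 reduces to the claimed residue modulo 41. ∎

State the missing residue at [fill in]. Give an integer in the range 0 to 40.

Multiply the listed residues: 16 · 37 · 8 · 7 = 592 → 4736 → 33152.
Reducing modulo 41: 33152 = 808·41 + 24, so 7^27 ≡ 24.

24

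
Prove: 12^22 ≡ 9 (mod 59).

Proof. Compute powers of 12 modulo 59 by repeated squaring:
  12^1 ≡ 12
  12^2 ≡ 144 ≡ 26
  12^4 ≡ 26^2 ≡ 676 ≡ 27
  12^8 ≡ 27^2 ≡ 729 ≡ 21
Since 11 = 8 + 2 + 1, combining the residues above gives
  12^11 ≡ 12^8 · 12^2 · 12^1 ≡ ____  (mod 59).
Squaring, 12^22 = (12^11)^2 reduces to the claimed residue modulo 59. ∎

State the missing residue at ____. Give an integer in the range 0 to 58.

3

12^8 · 12^2 · 12^1 ≡ 21 · 26 · 12 = 6552.
6552 mod 59 = 3, so 12^11 ≡ 3 (mod 59).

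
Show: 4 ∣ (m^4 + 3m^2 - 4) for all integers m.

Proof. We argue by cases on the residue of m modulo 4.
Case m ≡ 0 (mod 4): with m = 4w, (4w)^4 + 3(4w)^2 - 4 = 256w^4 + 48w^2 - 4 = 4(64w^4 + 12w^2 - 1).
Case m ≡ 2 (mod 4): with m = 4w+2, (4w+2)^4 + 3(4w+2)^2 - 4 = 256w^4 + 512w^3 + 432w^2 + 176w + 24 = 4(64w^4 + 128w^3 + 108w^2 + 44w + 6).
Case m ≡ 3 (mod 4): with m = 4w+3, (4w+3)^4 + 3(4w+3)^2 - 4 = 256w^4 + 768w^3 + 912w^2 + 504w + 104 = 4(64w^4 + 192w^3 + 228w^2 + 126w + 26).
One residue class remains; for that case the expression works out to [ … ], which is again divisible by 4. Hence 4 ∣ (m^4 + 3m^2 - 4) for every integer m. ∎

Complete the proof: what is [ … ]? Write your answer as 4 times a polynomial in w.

4(64w^4 + 64w^3 + 36w^2 + 10w)

The residues treated are {0, 2, 3}, so the missing case is m ≡ 1 (mod 4); write m = 4w+1.
Then (4w+1)^4 + 3(4w+1)^2 - 4 = 256w^4 + 256w^3 + 144w^2 + 40w = 4(64w^4 + 64w^3 + 36w^2 + 10w).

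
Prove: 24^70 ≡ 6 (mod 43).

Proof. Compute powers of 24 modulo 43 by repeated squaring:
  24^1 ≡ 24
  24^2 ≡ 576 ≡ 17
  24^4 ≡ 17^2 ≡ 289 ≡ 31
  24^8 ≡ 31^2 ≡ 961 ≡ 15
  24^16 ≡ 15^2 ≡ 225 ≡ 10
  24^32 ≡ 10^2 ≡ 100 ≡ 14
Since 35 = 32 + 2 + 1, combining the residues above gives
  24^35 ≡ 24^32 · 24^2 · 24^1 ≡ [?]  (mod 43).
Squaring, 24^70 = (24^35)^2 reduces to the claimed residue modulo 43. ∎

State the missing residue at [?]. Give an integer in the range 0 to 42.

36

24^32 · 24^2 · 24^1 ≡ 14 · 17 · 24 = 5712.
5712 mod 43 = 36, so 24^35 ≡ 36 (mod 43).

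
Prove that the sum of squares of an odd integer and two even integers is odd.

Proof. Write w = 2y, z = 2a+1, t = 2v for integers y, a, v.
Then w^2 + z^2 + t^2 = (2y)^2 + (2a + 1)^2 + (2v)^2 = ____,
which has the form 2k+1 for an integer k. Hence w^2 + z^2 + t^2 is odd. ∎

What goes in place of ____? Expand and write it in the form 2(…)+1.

2(2a^2 + 2a + 2v^2 + 2y^2) + 1

(2y)^2 + (2a + 1)^2 + (2v)^2 = 4a^2 + 4a + 4v^2 + 4y^2 + 1
= 2(2a^2 + 2a + 2v^2 + 2y^2) + 1.
Since 2a^2 + 2a + 2v^2 + 2y^2 is an integer, the sum of squares is of the form 2k+1 for an integer k.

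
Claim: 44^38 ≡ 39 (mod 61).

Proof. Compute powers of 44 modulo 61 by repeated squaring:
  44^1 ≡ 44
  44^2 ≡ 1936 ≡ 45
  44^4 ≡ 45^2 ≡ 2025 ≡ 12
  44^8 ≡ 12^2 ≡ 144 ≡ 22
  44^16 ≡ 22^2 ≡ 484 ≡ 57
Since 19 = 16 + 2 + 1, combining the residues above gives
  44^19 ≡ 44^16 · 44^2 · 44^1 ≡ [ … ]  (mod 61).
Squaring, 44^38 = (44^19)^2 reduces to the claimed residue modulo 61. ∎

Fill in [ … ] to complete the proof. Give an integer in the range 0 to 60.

10

44^16 · 44^2 · 44^1 ≡ 57 · 45 · 44 = 112860.
112860 mod 61 = 10, so 44^19 ≡ 10 (mod 61).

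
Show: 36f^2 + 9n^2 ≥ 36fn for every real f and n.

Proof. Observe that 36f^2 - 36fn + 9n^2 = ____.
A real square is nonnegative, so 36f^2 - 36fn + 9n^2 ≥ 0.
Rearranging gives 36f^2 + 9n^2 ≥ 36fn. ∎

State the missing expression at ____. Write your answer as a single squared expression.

36f^2 - 36fn + 9n^2 is a perfect-square trinomial: the outer terms are (6f)^2 and (3n)^2, and the cross term is -2·6f·3n.
So 36f^2 - 36fn + 9n^2 = (6f - 3n)^2 ≥ 0.

(6f - 3n)^2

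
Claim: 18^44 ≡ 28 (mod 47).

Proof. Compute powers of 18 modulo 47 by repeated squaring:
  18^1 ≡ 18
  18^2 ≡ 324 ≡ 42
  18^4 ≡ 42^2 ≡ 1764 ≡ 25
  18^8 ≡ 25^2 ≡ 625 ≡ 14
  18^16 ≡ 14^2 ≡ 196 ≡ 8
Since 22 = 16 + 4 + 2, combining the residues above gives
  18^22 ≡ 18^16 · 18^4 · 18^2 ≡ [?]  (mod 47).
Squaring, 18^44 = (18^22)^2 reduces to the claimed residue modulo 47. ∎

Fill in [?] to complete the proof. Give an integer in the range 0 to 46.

34

18^16 · 18^4 · 18^2 ≡ 8 · 25 · 42 = 8400.
8400 mod 47 = 34, so 18^22 ≡ 34 (mod 47).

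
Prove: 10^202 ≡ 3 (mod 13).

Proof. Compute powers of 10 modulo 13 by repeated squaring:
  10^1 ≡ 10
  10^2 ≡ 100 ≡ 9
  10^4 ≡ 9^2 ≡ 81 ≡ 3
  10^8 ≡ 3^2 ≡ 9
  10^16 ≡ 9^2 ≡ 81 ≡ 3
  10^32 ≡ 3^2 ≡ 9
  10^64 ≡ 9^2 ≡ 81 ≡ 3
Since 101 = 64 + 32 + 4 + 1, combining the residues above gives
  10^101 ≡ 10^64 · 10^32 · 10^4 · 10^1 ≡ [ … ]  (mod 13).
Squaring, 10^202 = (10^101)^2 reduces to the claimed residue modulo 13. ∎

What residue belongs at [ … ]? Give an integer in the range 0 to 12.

4

10^64 · 10^32 · 10^4 · 10^1 ≡ 3 · 9 · 3 · 10 = 810.
810 mod 13 = 4, so 10^101 ≡ 4 (mod 13).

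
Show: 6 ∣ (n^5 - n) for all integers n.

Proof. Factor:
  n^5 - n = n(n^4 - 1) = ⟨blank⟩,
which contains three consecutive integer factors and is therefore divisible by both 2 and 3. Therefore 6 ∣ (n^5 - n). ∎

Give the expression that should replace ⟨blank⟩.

(n - 1)n(n + 1)(n^2 + 1)

n^4 - 1 = (n^2 - 1)(n^2 + 1), and n^2 - 1 = (n-1)(n+1).
So n(n^4 - 1) = (n - 1)n(n + 1)(n^2 + 1).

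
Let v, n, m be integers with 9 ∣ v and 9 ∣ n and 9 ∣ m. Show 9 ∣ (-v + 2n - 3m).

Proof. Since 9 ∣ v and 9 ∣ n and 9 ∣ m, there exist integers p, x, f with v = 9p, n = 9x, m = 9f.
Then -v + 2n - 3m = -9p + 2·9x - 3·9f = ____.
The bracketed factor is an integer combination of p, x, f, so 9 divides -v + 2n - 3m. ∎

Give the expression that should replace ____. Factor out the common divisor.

9(-3f - p + 2x)

Each term has a factor of 9: -9p + 2·9x - 3·9f = 9·(-3f - p + 2x).
Since -3f - p + 2x is an integer, 9 ∣ (-v + 2n - 3m).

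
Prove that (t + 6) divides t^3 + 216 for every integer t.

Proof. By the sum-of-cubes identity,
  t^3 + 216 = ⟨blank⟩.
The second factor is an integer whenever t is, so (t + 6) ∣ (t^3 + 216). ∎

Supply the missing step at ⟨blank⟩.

Polynomial division of t^3 + 216 by t + 6 leaves remainder 0 and quotient t^2 - 6t + 36.
Hence t^3 + 216 = (t + 6)(t^2 - 6t + 36).

(t + 6)(t^2 - 6t + 36)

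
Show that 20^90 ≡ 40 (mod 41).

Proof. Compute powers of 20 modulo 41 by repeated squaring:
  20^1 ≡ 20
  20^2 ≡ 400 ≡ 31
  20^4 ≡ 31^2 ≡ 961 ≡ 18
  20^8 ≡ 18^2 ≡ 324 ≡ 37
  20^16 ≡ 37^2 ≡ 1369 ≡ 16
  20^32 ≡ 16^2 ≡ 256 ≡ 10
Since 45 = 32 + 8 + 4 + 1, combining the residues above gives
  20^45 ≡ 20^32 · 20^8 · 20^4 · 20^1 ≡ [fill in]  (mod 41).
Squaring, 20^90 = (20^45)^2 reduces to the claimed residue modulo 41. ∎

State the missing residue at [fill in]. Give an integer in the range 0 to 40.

20^32 · 20^8 · 20^4 · 20^1 ≡ 10 · 37 · 18 · 20 = 133200.
133200 mod 41 = 32, so 20^45 ≡ 32 (mod 41).

32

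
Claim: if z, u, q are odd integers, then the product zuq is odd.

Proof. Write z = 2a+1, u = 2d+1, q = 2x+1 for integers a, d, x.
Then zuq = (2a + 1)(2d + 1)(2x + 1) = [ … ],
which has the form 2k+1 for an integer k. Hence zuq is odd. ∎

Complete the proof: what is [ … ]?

2(4adx + 2ad + 2ax + a + 2dx + d + x) + 1

Expanding: (2a + 1)(2d + 1)(2x + 1) = 8adx + 4ad + 4ax + 2a + 4dx + 2d + 2x + 1.
Every term except the constant is even, so this is 2(4adx + 2ad + 2ax + a + 2dx + d + x) + 1,
and 4adx + 2ad + 2ax + a + 2dx + d + x ∈ ℤ gives the required form.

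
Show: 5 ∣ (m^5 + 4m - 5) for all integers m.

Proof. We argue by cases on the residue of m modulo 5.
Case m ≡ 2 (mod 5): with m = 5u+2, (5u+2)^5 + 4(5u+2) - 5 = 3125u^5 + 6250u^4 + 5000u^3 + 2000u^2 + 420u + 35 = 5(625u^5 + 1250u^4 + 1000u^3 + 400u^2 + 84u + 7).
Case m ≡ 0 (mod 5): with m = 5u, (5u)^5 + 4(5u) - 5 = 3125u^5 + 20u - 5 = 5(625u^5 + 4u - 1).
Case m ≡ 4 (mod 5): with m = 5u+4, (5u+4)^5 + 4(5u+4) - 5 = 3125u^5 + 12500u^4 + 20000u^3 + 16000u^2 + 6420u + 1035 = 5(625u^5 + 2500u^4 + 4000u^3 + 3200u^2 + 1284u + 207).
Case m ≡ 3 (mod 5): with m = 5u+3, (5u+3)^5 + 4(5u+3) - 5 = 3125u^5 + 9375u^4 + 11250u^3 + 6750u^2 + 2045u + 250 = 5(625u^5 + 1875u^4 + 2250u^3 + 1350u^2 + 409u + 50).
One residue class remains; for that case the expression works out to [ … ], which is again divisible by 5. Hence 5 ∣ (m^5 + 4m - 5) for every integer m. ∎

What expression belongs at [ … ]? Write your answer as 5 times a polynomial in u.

The residues treated are {2, 0, 4, 3}, so the missing case is m ≡ 1 (mod 5); write m = 5u+1.
Then (5u+1)^5 + 4(5u+1) - 5 = 3125u^5 + 3125u^4 + 1250u^3 + 250u^2 + 45u = 5(625u^5 + 625u^4 + 250u^3 + 50u^2 + 9u).

5(625u^5 + 625u^4 + 250u^3 + 50u^2 + 9u)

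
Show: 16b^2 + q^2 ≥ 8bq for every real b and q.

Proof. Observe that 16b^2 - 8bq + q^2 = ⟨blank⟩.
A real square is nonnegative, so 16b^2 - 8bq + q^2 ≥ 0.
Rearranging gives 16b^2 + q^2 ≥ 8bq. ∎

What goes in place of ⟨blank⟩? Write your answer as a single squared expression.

The leading and trailing coefficients are 4^2 and 1^2, and 8 = 2·4·1, so the trinomial is (4b - q)^2.
Hence 16b^2 - 8bq + q^2 ≥ 0.

(4b - q)^2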